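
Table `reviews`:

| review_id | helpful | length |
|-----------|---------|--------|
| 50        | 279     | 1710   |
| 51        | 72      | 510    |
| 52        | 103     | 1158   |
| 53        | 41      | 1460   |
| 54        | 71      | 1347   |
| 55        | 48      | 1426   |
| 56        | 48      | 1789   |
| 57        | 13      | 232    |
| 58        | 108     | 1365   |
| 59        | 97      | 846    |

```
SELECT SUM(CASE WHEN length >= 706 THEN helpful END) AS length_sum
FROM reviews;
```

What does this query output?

795

review_id=50: ✓ → 279
review_id=51: ✗
review_id=52: ✓ → 103
review_id=53: ✓ → 41
review_id=54: ✓ → 71
review_id=55: ✓ → 48
review_id=56: ✓ → 48
review_id=57: ✗
review_id=58: ✓ → 108
review_id=59: ✓ → 97
length_sum = 279 + 103 + 41 + 71 + 48 + 48 + 108 + 97 = 795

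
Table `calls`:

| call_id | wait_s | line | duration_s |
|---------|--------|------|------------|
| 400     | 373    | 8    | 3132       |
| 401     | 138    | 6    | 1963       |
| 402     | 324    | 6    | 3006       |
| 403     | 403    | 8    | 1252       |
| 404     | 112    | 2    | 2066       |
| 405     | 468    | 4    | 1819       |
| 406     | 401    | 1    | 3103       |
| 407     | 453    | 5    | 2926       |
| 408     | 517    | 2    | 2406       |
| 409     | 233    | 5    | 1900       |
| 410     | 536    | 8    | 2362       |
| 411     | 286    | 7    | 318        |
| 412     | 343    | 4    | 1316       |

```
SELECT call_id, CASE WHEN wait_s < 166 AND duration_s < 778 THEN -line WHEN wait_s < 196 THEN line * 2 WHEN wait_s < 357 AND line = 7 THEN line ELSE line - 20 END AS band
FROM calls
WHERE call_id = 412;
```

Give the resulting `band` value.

call_id = 412: wait_s=343, line=4, duration_s=1316.
wait_s < 166 AND duration_s < 778 → false
wait_s < 196 → false
wait_s < 357 AND line = 7 → false
No prior WHEN matched → ELSE → -16

-16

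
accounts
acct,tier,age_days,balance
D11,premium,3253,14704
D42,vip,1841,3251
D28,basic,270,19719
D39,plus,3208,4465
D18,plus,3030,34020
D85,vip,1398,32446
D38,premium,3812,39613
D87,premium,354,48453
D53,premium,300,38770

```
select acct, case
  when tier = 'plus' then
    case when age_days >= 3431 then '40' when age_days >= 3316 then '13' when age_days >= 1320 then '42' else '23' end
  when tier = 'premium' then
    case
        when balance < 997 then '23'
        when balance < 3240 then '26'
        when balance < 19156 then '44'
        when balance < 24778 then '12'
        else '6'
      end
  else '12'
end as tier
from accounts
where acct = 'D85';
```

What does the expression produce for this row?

12

acct = D85: tier=vip, age_days=1398, balance=32446.
tier='vip' → outer ELSE → 12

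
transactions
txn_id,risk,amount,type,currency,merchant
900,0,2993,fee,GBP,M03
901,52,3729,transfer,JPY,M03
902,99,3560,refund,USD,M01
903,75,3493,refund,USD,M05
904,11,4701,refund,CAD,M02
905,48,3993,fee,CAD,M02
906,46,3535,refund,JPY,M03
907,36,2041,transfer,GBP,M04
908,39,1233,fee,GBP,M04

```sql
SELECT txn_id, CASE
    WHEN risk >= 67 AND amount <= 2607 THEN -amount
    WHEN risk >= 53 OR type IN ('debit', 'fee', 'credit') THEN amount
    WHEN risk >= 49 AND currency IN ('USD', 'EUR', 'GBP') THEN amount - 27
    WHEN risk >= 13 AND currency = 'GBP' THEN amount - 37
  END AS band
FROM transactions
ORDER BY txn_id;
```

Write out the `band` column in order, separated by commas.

2993, NULL, 3560, 3493, NULL, 3993, NULL, 2004, 1233

txn_id=900: risk >= 53 OR type IN ('debit', 'fee', 'credit') → 2993
txn_id=901: (no match → NULL) → NULL
txn_id=902: risk >= 53 OR type IN ('debit', 'fee', 'credit') → 3560
txn_id=903: risk >= 53 OR type IN ('debit', 'fee', 'credit') → 3493
txn_id=904: (no match → NULL) → NULL
txn_id=905: risk >= 53 OR type IN ('debit', 'fee', 'credit') → 3993
txn_id=906: (no match → NULL) → NULL
txn_id=907: risk >= 13 AND currency = 'GBP' → 2004
txn_id=908: risk >= 53 OR type IN ('debit', 'fee', 'credit') → 1233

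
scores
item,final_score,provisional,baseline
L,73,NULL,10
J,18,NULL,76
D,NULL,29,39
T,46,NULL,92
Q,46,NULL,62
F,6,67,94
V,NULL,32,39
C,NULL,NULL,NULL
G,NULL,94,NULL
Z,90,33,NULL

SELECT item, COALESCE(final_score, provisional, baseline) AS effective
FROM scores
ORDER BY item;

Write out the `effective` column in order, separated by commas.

item=C: final_score=NULL, provisional=NULL, baseline=NULL (all NULL) → NULL
item=D: final_score=NULL, provisional=29 → 29
item=F: final_score=6 → 6
item=G: final_score=NULL, provisional=94 → 94
item=J: final_score=18 → 18
item=L: final_score=73 → 73
item=Q: final_score=46 → 46
item=T: final_score=46 → 46
item=V: final_score=NULL, provisional=32 → 32
item=Z: final_score=90 → 90

NULL, 29, 6, 94, 18, 73, 46, 46, 32, 90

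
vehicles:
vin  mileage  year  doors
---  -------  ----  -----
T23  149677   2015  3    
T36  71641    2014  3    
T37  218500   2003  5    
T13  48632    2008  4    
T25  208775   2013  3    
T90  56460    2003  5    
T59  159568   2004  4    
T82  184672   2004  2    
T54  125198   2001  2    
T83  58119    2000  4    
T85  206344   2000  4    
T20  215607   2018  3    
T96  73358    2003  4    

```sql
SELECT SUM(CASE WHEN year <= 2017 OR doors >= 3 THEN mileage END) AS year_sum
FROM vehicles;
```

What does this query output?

vin=T23: ✓ → 149677
vin=T36: ✓ → 71641
vin=T37: ✓ → 218500
vin=T13: ✓ → 48632
vin=T25: ✓ → 208775
vin=T90: ✓ → 56460
vin=T59: ✓ → 159568
vin=T82: ✓ → 184672
vin=T54: ✓ → 125198
vin=T83: ✓ → 58119
vin=T85: ✓ → 206344
vin=T20: ✓ → 215607
vin=T96: ✓ → 73358
year_sum = 149677 + 71641 + 218500 + 48632 + 208775 + 56460 + 159568 + 184672 + 125198 + 58119 + 206344 + 215607 + 73358 = 1776551

1776551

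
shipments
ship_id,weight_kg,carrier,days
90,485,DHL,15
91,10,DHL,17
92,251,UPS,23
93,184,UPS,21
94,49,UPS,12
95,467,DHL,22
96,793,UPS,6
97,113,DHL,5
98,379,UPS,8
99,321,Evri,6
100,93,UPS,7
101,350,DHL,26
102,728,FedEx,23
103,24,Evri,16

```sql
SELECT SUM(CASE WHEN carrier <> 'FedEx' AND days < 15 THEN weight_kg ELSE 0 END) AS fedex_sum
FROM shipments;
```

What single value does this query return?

1748

ship_id=90: ✗
ship_id=91: ✗
ship_id=92: ✗
ship_id=93: ✗
ship_id=94: ✓ → 49
ship_id=95: ✗
ship_id=96: ✓ → 793
ship_id=97: ✓ → 113
ship_id=98: ✓ → 379
ship_id=99: ✓ → 321
ship_id=100: ✓ → 93
ship_id=101: ✗
ship_id=102: ✗
ship_id=103: ✗
fedex_sum = 49 + 793 + 113 + 379 + 321 + 93 = 1748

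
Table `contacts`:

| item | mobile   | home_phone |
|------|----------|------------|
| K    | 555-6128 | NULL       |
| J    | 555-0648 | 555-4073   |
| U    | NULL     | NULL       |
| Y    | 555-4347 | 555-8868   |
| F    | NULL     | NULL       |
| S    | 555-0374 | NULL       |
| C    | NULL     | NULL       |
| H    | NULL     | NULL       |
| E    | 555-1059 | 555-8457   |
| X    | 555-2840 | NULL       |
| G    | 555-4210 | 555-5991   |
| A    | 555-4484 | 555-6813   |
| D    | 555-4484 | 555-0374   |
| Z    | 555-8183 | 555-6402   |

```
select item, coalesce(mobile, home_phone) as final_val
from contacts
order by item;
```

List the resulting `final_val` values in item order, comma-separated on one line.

item=A: mobile=555-4484 → 555-4484
item=C: mobile=NULL, home_phone=NULL (all NULL) → NULL
item=D: mobile=555-4484 → 555-4484
item=E: mobile=555-1059 → 555-1059
item=F: mobile=NULL, home_phone=NULL (all NULL) → NULL
item=G: mobile=555-4210 → 555-4210
item=H: mobile=NULL, home_phone=NULL (all NULL) → NULL
item=J: mobile=555-0648 → 555-0648
item=K: mobile=555-6128 → 555-6128
item=S: mobile=555-0374 → 555-0374
item=U: mobile=NULL, home_phone=NULL (all NULL) → NULL
item=X: mobile=555-2840 → 555-2840
item=Y: mobile=555-4347 → 555-4347
item=Z: mobile=555-8183 → 555-8183

555-4484, NULL, 555-4484, 555-1059, NULL, 555-4210, NULL, 555-0648, 555-6128, 555-0374, NULL, 555-2840, 555-4347, 555-8183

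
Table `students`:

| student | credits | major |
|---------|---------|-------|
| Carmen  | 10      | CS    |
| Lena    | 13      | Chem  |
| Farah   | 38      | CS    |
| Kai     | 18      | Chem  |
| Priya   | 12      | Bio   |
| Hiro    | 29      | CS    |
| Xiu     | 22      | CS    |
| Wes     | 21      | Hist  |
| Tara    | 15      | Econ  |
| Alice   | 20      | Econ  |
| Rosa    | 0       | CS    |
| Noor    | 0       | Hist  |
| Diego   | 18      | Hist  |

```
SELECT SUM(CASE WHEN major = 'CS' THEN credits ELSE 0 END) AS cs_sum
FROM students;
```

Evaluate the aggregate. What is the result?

student=Carmen: ✓ → 10
student=Lena: ✗
student=Farah: ✓ → 38
student=Kai: ✗
student=Priya: ✗
student=Hiro: ✓ → 29
student=Xiu: ✓ → 22
student=Wes: ✗
student=Tara: ✗
student=Alice: ✗
student=Rosa: ✓ → 0
student=Noor: ✗
student=Diego: ✗
cs_sum = 10 + 38 + 29 + 22 = 99

99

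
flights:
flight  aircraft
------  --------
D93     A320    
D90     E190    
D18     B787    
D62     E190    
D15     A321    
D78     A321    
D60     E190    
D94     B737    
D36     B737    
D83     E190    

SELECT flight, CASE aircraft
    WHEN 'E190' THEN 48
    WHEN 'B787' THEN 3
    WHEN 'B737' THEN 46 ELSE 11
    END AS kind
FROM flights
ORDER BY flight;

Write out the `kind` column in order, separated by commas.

11, 3, 46, 48, 48, 11, 48, 48, 11, 46

flight=D15: ELSE → 11
flight=D18: aircraft='B787' → 3
flight=D36: aircraft='B737' → 46
flight=D60: aircraft='E190' → 48
flight=D62: aircraft='E190' → 48
flight=D78: ELSE → 11
flight=D83: aircraft='E190' → 48
flight=D90: aircraft='E190' → 48
flight=D93: ELSE → 11
flight=D94: aircraft='B737' → 46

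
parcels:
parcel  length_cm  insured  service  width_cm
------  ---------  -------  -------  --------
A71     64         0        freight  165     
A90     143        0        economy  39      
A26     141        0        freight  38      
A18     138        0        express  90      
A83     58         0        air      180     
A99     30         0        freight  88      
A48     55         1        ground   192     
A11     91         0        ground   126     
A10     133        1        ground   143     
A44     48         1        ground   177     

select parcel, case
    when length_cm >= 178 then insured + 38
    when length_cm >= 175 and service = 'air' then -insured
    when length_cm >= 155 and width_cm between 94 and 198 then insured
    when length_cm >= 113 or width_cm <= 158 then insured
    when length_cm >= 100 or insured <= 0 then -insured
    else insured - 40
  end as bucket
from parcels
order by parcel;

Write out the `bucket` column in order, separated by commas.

parcel=A10: length_cm >= 113 or width_cm <= 158 → 1
parcel=A11: length_cm >= 113 or width_cm <= 158 → 0
parcel=A18: length_cm >= 113 or width_cm <= 158 → 0
parcel=A26: length_cm >= 113 or width_cm <= 158 → 0
parcel=A44: ELSE → -39
parcel=A48: ELSE → -39
parcel=A71: length_cm >= 100 or insured <= 0 → 0
parcel=A83: length_cm >= 100 or insured <= 0 → 0
parcel=A90: length_cm >= 113 or width_cm <= 158 → 0
parcel=A99: length_cm >= 113 or width_cm <= 158 → 0

1, 0, 0, 0, -39, -39, 0, 0, 0, 0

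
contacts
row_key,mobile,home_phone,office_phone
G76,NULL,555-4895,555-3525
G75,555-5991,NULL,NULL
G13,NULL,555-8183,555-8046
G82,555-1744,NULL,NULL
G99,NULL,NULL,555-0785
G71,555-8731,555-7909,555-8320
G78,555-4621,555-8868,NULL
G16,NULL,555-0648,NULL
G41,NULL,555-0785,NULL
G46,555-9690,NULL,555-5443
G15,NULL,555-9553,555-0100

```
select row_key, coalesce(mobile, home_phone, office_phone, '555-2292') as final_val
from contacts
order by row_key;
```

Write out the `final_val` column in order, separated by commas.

555-8183, 555-9553, 555-0648, 555-0785, 555-9690, 555-8731, 555-5991, 555-4895, 555-4621, 555-1744, 555-0785

row_key=G13: mobile=NULL, home_phone=555-8183 → 555-8183
row_key=G15: mobile=NULL, home_phone=555-9553 → 555-9553
row_key=G16: mobile=NULL, home_phone=555-0648 → 555-0648
row_key=G41: mobile=NULL, home_phone=555-0785 → 555-0785
row_key=G46: mobile=555-9690 → 555-9690
row_key=G71: mobile=555-8731 → 555-8731
row_key=G75: mobile=555-5991 → 555-5991
row_key=G76: mobile=NULL, home_phone=555-4895 → 555-4895
row_key=G78: mobile=555-4621 → 555-4621
row_key=G82: mobile=555-1744 → 555-1744
row_key=G99: mobile=NULL, home_phone=NULL, office_phone=555-0785 → 555-0785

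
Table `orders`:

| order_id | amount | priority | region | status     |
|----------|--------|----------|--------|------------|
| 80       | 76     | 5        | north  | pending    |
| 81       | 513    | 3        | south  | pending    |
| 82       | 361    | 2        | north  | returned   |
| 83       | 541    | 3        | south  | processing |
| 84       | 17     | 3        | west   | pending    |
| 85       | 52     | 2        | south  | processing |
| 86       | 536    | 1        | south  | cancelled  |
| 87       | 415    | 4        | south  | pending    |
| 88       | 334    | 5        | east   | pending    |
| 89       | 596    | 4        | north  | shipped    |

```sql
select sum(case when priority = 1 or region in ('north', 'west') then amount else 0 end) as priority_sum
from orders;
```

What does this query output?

1586

order_id=80: ✓ → 76
order_id=81: ✗
order_id=82: ✓ → 361
order_id=83: ✗
order_id=84: ✓ → 17
order_id=85: ✗
order_id=86: ✓ → 536
order_id=87: ✗
order_id=88: ✗
order_id=89: ✓ → 596
priority_sum = 76 + 361 + 17 + 536 + 596 = 1586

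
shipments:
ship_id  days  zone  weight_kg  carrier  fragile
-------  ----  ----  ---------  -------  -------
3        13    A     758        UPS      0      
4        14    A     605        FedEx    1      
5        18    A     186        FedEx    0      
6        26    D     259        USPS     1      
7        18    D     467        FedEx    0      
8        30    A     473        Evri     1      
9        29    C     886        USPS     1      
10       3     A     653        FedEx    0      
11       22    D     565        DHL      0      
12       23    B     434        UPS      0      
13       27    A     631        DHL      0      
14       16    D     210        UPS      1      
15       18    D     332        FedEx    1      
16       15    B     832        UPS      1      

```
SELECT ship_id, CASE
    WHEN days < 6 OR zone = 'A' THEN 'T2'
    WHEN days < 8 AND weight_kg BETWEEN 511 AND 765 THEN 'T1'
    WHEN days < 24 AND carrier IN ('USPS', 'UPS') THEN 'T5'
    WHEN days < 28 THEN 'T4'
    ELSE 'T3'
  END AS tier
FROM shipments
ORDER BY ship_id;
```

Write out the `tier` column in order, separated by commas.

T2, T2, T2, T4, T4, T2, T3, T2, T4, T5, T2, T5, T4, T5

ship_id=3: days < 6 OR zone = 'A' → T2
ship_id=4: days < 6 OR zone = 'A' → T2
ship_id=5: days < 6 OR zone = 'A' → T2
ship_id=6: days < 28 → T4
ship_id=7: days < 28 → T4
ship_id=8: days < 6 OR zone = 'A' → T2
ship_id=9: ELSE → T3
ship_id=10: days < 6 OR zone = 'A' → T2
ship_id=11: days < 28 → T4
ship_id=12: days < 24 AND carrier IN ('USPS', 'UPS') → T5
ship_id=13: days < 6 OR zone = 'A' → T2
ship_id=14: days < 24 AND carrier IN ('USPS', 'UPS') → T5
ship_id=15: days < 28 → T4
ship_id=16: days < 24 AND carrier IN ('USPS', 'UPS') → T5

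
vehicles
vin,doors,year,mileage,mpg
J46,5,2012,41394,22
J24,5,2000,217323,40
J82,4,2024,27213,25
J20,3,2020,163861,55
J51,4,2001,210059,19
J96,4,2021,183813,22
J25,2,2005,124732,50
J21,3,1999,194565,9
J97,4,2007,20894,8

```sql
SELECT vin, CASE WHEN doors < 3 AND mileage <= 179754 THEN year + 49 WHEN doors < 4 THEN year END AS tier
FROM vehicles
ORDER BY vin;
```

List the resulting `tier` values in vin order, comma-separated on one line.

2020, 1999, NULL, 2054, NULL, NULL, NULL, NULL, NULL

vin=J20: doors < 4 → 2020
vin=J21: doors < 4 → 1999
vin=J24: (no match → NULL) → NULL
vin=J25: doors < 3 AND mileage <= 179754 → 2054
vin=J46: (no match → NULL) → NULL
vin=J51: (no match → NULL) → NULL
vin=J82: (no match → NULL) → NULL
vin=J96: (no match → NULL) → NULL
vin=J97: (no match → NULL) → NULL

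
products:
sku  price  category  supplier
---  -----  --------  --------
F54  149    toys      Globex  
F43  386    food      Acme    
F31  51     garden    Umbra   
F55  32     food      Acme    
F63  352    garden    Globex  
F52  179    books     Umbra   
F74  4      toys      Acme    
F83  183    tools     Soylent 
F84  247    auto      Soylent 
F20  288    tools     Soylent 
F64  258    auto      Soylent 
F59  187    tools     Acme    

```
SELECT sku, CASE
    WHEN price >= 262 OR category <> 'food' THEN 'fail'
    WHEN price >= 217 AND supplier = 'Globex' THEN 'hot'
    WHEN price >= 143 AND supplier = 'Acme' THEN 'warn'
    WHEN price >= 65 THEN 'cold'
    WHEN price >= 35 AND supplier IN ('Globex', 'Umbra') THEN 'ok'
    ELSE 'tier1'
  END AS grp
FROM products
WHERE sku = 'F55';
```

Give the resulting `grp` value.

tier1

sku = F55: price=32, category=food, supplier=Acme.
price >= 262 OR category <> 'food' → false
price >= 217 AND supplier = 'Globex' → false
price >= 143 AND supplier = 'Acme' → false
price >= 65 → false
price >= 35 AND supplier IN ('Globex', 'Umbra') → false
No prior WHEN matched → ELSE → tier1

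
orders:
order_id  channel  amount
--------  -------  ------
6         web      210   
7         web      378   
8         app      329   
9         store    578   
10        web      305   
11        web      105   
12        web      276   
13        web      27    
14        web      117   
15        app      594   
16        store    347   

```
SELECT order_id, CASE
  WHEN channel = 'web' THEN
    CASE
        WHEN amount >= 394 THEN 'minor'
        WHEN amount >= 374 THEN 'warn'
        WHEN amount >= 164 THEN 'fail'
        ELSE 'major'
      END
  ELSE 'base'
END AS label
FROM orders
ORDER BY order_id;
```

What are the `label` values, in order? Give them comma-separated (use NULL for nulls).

order_id=6: channel='web' → inner[amount >= 164] → fail
order_id=7: channel='web' → inner[amount >= 374] → warn
order_id=8: channel='app' → outer ELSE → base
order_id=9: channel='store' → outer ELSE → base
order_id=10: channel='web' → inner[amount >= 164] → fail
order_id=11: channel='web' → inner[ELSE] → major
order_id=12: channel='web' → inner[amount >= 164] → fail
order_id=13: channel='web' → inner[ELSE] → major
order_id=14: channel='web' → inner[ELSE] → major
order_id=15: channel='app' → outer ELSE → base
order_id=16: channel='store' → outer ELSE → base

fail, warn, base, base, fail, major, fail, major, major, base, base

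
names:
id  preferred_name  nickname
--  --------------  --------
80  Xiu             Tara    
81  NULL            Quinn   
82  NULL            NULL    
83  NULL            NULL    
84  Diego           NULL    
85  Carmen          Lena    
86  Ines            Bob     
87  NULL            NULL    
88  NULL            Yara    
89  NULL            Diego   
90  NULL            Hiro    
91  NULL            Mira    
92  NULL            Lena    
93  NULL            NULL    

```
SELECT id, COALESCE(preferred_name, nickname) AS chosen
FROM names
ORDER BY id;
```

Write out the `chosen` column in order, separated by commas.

id=80: preferred_name=Xiu → Xiu
id=81: preferred_name=NULL, nickname=Quinn → Quinn
id=82: preferred_name=NULL, nickname=NULL (all NULL) → NULL
id=83: preferred_name=NULL, nickname=NULL (all NULL) → NULL
id=84: preferred_name=Diego → Diego
id=85: preferred_name=Carmen → Carmen
id=86: preferred_name=Ines → Ines
id=87: preferred_name=NULL, nickname=NULL (all NULL) → NULL
id=88: preferred_name=NULL, nickname=Yara → Yara
id=89: preferred_name=NULL, nickname=Diego → Diego
id=90: preferred_name=NULL, nickname=Hiro → Hiro
id=91: preferred_name=NULL, nickname=Mira → Mira
id=92: preferred_name=NULL, nickname=Lena → Lena
id=93: preferred_name=NULL, nickname=NULL (all NULL) → NULL

Xiu, Quinn, NULL, NULL, Diego, Carmen, Ines, NULL, Yara, Diego, Hiro, Mira, Lena, NULL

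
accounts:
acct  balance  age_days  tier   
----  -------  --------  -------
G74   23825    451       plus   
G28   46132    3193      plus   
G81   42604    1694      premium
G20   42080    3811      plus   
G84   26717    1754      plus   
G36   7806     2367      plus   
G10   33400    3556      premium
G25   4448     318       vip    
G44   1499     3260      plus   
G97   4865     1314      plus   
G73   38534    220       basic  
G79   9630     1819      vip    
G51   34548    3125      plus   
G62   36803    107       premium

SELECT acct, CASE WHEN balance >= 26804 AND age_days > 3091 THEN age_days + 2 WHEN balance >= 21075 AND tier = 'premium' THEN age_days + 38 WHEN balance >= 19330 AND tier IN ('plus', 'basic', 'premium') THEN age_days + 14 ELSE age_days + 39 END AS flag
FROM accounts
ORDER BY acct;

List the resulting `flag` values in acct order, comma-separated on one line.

acct=G10: balance >= 26804 AND age_days > 3091 → 3558
acct=G20: balance >= 26804 AND age_days > 3091 → 3813
acct=G25: ELSE → 357
acct=G28: balance >= 26804 AND age_days > 3091 → 3195
acct=G36: ELSE → 2406
acct=G44: ELSE → 3299
acct=G51: balance >= 26804 AND age_days > 3091 → 3127
acct=G62: balance >= 21075 AND tier = 'premium' → 145
acct=G73: balance >= 19330 AND tier IN ('plus', 'basic', 'premium') → 234
acct=G74: balance >= 19330 AND tier IN ('plus', 'basic', 'premium') → 465
acct=G79: ELSE → 1858
acct=G81: balance >= 21075 AND tier = 'premium' → 1732
acct=G84: balance >= 19330 AND tier IN ('plus', 'basic', 'premium') → 1768
acct=G97: ELSE → 1353

3558, 3813, 357, 3195, 2406, 3299, 3127, 145, 234, 465, 1858, 1732, 1768, 1353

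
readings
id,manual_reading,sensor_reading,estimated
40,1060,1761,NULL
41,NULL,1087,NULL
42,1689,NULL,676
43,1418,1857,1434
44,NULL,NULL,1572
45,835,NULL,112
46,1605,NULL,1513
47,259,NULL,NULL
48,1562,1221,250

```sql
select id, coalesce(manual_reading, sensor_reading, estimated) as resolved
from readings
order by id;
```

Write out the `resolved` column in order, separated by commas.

1060, 1087, 1689, 1418, 1572, 835, 1605, 259, 1562

id=40: manual_reading=1060 → 1060
id=41: manual_reading=NULL, sensor_reading=1087 → 1087
id=42: manual_reading=1689 → 1689
id=43: manual_reading=1418 → 1418
id=44: manual_reading=NULL, sensor_reading=NULL, estimated=1572 → 1572
id=45: manual_reading=835 → 835
id=46: manual_reading=1605 → 1605
id=47: manual_reading=259 → 259
id=48: manual_reading=1562 → 1562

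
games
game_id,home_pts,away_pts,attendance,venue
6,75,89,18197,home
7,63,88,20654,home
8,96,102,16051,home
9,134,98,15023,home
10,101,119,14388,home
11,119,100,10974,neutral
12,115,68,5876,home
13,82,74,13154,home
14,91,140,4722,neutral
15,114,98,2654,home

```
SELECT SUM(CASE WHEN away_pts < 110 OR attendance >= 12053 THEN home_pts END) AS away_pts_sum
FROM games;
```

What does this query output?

899

game_id=6: ✓ → 75
game_id=7: ✓ → 63
game_id=8: ✓ → 96
game_id=9: ✓ → 134
game_id=10: ✓ → 101
game_id=11: ✓ → 119
game_id=12: ✓ → 115
game_id=13: ✓ → 82
game_id=14: ✗
game_id=15: ✓ → 114
away_pts_sum = 75 + 63 + 96 + 134 + 101 + 119 + 115 + 82 + 114 = 899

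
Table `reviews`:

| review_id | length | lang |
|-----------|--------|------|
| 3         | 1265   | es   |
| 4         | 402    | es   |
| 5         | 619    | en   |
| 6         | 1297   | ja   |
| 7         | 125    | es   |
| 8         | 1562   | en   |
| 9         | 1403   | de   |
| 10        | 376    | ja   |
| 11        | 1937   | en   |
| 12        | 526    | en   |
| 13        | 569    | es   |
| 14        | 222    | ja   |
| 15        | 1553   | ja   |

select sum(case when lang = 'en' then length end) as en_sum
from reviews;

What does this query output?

review_id=3: ✗
review_id=4: ✗
review_id=5: ✓ → 619
review_id=6: ✗
review_id=7: ✗
review_id=8: ✓ → 1562
review_id=9: ✗
review_id=10: ✗
review_id=11: ✓ → 1937
review_id=12: ✓ → 526
review_id=13: ✗
review_id=14: ✗
review_id=15: ✗
en_sum = 619 + 1562 + 1937 + 526 = 4644

4644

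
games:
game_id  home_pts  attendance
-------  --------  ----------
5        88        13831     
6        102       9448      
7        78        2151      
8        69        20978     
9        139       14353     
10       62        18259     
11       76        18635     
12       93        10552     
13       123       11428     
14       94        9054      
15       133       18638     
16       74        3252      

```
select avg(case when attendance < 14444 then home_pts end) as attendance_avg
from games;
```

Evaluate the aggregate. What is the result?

98.875

game_id=5: ✓ → 88
game_id=6: ✓ → 102
game_id=7: ✓ → 78
game_id=8: ✗
game_id=9: ✓ → 139
game_id=10: ✗
game_id=11: ✗
game_id=12: ✓ → 93
game_id=13: ✓ → 123
game_id=14: ✓ → 94
game_id=15: ✗
game_id=16: ✓ → 74
attendance_avg = (88 + 102 + 78 + 139 + 93 + 123 + 94 + 74) / 8 = 98.875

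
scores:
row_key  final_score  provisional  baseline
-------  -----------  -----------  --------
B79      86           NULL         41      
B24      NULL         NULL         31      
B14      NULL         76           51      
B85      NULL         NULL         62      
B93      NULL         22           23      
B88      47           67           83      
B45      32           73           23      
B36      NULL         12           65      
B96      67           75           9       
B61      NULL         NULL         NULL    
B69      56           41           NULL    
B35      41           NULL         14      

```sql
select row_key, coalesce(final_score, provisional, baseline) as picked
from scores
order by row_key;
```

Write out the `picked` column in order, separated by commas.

row_key=B14: final_score=NULL, provisional=76 → 76
row_key=B24: final_score=NULL, provisional=NULL, baseline=31 → 31
row_key=B35: final_score=41 → 41
row_key=B36: final_score=NULL, provisional=12 → 12
row_key=B45: final_score=32 → 32
row_key=B61: final_score=NULL, provisional=NULL, baseline=NULL (all NULL) → NULL
row_key=B69: final_score=56 → 56
row_key=B79: final_score=86 → 86
row_key=B85: final_score=NULL, provisional=NULL, baseline=62 → 62
row_key=B88: final_score=47 → 47
row_key=B93: final_score=NULL, provisional=22 → 22
row_key=B96: final_score=67 → 67

76, 31, 41, 12, 32, NULL, 56, 86, 62, 47, 22, 67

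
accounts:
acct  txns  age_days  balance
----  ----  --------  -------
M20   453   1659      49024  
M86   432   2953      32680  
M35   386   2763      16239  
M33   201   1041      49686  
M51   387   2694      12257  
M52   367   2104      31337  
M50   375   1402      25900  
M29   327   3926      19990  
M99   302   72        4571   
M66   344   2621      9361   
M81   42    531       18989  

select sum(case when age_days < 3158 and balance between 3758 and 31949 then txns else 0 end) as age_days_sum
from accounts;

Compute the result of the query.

2203

acct=M20: ✗
acct=M86: ✗
acct=M35: ✓ → 386
acct=M33: ✗
acct=M51: ✓ → 387
acct=M52: ✓ → 367
acct=M50: ✓ → 375
acct=M29: ✗
acct=M99: ✓ → 302
acct=M66: ✓ → 344
acct=M81: ✓ → 42
age_days_sum = 386 + 387 + 367 + 375 + 302 + 344 + 42 = 2203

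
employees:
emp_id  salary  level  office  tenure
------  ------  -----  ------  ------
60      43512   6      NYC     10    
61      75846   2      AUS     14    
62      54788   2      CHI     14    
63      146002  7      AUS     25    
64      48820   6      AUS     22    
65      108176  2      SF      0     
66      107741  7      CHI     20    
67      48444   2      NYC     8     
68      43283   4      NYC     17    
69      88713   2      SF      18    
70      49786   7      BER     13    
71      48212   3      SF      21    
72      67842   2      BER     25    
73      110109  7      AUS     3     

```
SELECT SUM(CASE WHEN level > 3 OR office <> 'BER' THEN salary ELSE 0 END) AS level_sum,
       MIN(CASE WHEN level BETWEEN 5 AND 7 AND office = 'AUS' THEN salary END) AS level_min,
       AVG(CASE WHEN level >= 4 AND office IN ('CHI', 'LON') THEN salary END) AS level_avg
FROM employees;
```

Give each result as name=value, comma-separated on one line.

level_sum=973432, level_min=48820, level_avg=107741

[level_sum: level > 3 OR office <> 'BER']
emp_id=60: ✓ → 43512
emp_id=61: ✓ → 75846
emp_id=62: ✓ → 54788
emp_id=63: ✓ → 146002
emp_id=64: ✓ → 48820
emp_id=65: ✓ → 108176
emp_id=66: ✓ → 107741
emp_id=67: ✓ → 48444
emp_id=68: ✓ → 43283
emp_id=69: ✓ → 88713
emp_id=70: ✓ → 49786
emp_id=71: ✓ → 48212
emp_id=72: ✗
emp_id=73: ✓ → 110109
level_sum = 43512 + 75846 + 54788 + 146002 + 48820 + 108176 + 107741 + 48444 + 43283 + 88713 + 49786 + 48212 + 110109 = 973432
—
[level_min: level BETWEEN 5 AND 7 AND office = 'AUS']
emp_id=60: ✗
emp_id=61: ✗
emp_id=62: ✗
emp_id=63: ✓ → 146002
emp_id=64: ✓ → 48820
emp_id=65: ✗
emp_id=66: ✗
emp_id=67: ✗
emp_id=68: ✗
emp_id=69: ✗
emp_id=70: ✗
emp_id=71: ✗
emp_id=72: ✗
emp_id=73: ✓ → 110109
level_min = MIN(146002, 48820, 110109) = 48820
—
[level_avg: level >= 4 AND office IN ('CHI', 'LON')]
emp_id=60: ✗
emp_id=61: ✗
emp_id=62: ✗
emp_id=63: ✗
emp_id=64: ✗
emp_id=65: ✗
emp_id=66: ✓ → 107741
emp_id=67: ✗
emp_id=68: ✗
emp_id=69: ✗
emp_id=70: ✗
emp_id=71: ✗
emp_id=72: ✗
emp_id=73: ✗
level_avg = 107741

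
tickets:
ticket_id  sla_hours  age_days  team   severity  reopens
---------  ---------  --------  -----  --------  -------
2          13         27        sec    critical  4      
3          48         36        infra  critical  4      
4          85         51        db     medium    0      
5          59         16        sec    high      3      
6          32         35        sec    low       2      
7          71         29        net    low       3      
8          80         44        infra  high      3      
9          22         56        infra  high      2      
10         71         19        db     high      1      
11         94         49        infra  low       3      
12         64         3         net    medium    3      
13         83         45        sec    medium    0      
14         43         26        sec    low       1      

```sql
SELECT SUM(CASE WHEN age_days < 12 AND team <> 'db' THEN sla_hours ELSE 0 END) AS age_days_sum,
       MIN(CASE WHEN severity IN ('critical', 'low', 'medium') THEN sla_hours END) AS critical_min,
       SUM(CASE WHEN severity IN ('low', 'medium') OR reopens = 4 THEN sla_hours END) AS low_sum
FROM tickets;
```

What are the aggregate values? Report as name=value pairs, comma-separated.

[age_days_sum: age_days < 12 AND team <> 'db']
ticket_id=2: ✗
ticket_id=3: ✗
ticket_id=4: ✗
ticket_id=5: ✗
ticket_id=6: ✗
ticket_id=7: ✗
ticket_id=8: ✗
ticket_id=9: ✗
ticket_id=10: ✗
ticket_id=11: ✗
ticket_id=12: ✓ → 64
ticket_id=13: ✗
ticket_id=14: ✗
age_days_sum = 64
—
[critical_min: severity IN ('critical', 'low', 'medium')]
ticket_id=2: ✓ → 13
ticket_id=3: ✓ → 48
ticket_id=4: ✓ → 85
ticket_id=5: ✗
ticket_id=6: ✓ → 32
ticket_id=7: ✓ → 71
ticket_id=8: ✗
ticket_id=9: ✗
ticket_id=10: ✗
ticket_id=11: ✓ → 94
ticket_id=12: ✓ → 64
ticket_id=13: ✓ → 83
ticket_id=14: ✓ → 43
critical_min = MIN(13, 48, 85, 32, 71, 94, 64, 83, 43) = 13
—
[low_sum: severity IN ('low', 'medium') OR reopens = 4]
ticket_id=2: ✓ → 13
ticket_id=3: ✓ → 48
ticket_id=4: ✓ → 85
ticket_id=5: ✗
ticket_id=6: ✓ → 32
ticket_id=7: ✓ → 71
ticket_id=8: ✗
ticket_id=9: ✗
ticket_id=10: ✗
ticket_id=11: ✓ → 94
ticket_id=12: ✓ → 64
ticket_id=13: ✓ → 83
ticket_id=14: ✓ → 43
low_sum = 13 + 48 + 85 + 32 + 71 + 94 + 64 + 83 + 43 = 533

age_days_sum=64, critical_min=13, low_sum=533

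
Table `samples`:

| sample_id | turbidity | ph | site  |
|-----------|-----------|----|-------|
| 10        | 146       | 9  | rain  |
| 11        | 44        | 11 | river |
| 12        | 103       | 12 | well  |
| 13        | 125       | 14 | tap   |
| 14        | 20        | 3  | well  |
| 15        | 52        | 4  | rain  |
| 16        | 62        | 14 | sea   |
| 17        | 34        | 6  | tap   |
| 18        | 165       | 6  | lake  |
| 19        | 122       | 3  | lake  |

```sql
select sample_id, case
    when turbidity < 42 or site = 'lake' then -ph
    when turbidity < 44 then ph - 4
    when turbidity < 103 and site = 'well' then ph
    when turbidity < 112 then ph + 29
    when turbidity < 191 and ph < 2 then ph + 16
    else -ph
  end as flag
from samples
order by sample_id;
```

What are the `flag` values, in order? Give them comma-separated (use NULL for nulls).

sample_id=10: ELSE → -9
sample_id=11: turbidity < 112 → 40
sample_id=12: turbidity < 112 → 41
sample_id=13: ELSE → -14
sample_id=14: turbidity < 42 or site = 'lake' → -3
sample_id=15: turbidity < 112 → 33
sample_id=16: turbidity < 112 → 43
sample_id=17: turbidity < 42 or site = 'lake' → -6
sample_id=18: turbidity < 42 or site = 'lake' → -6
sample_id=19: turbidity < 42 or site = 'lake' → -3

-9, 40, 41, -14, -3, 33, 43, -6, -6, -3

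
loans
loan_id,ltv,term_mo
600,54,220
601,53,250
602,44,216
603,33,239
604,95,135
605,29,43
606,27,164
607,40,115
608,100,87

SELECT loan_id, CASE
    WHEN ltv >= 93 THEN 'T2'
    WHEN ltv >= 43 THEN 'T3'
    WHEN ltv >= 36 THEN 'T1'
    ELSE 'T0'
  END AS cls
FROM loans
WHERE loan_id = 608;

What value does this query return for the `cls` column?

T2

loan_id = 608: ltv=100, term_mo=87.
ltv >= 93 → true → T2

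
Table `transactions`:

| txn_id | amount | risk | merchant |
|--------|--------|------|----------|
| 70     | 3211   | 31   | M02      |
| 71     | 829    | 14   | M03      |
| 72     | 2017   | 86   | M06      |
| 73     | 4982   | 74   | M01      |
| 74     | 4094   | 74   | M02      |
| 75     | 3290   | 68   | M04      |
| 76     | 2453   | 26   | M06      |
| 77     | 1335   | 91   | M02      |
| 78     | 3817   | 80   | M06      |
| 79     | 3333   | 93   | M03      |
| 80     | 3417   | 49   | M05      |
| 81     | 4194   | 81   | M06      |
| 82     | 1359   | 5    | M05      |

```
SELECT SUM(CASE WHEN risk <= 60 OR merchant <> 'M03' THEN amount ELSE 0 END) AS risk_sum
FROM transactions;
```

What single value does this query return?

34998

txn_id=70: ✓ → 3211
txn_id=71: ✓ → 829
txn_id=72: ✓ → 2017
txn_id=73: ✓ → 4982
txn_id=74: ✓ → 4094
txn_id=75: ✓ → 3290
txn_id=76: ✓ → 2453
txn_id=77: ✓ → 1335
txn_id=78: ✓ → 3817
txn_id=79: ✗
txn_id=80: ✓ → 3417
txn_id=81: ✓ → 4194
txn_id=82: ✓ → 1359
risk_sum = 3211 + 829 + 2017 + 4982 + 4094 + 3290 + 2453 + 1335 + 3817 + 3417 + 4194 + 1359 = 34998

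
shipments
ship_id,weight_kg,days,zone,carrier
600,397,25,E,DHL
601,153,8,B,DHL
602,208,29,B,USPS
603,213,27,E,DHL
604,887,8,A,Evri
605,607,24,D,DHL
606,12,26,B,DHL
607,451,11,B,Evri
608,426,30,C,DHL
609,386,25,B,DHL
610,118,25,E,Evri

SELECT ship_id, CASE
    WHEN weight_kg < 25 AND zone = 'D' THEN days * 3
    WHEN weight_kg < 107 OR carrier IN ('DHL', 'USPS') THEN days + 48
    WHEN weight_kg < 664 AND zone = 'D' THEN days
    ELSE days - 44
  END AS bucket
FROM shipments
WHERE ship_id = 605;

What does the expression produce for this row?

ship_id = 605: weight_kg=607, days=24, zone=D, carrier=DHL.
weight_kg < 25 AND zone = 'D' → false
weight_kg < 107 OR carrier IN ('DHL', 'USPS') → true → 72

72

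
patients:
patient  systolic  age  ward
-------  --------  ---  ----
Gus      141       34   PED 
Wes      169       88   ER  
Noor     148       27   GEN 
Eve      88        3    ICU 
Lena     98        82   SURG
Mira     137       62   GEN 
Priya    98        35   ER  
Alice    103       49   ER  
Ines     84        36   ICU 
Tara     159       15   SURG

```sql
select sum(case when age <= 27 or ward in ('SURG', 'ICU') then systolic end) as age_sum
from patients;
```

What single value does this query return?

patient=Gus: ✗
patient=Wes: ✗
patient=Noor: ✓ → 148
patient=Eve: ✓ → 88
patient=Lena: ✓ → 98
patient=Mira: ✗
patient=Priya: ✗
patient=Alice: ✗
patient=Ines: ✓ → 84
patient=Tara: ✓ → 159
age_sum = 148 + 88 + 98 + 84 + 159 = 577

577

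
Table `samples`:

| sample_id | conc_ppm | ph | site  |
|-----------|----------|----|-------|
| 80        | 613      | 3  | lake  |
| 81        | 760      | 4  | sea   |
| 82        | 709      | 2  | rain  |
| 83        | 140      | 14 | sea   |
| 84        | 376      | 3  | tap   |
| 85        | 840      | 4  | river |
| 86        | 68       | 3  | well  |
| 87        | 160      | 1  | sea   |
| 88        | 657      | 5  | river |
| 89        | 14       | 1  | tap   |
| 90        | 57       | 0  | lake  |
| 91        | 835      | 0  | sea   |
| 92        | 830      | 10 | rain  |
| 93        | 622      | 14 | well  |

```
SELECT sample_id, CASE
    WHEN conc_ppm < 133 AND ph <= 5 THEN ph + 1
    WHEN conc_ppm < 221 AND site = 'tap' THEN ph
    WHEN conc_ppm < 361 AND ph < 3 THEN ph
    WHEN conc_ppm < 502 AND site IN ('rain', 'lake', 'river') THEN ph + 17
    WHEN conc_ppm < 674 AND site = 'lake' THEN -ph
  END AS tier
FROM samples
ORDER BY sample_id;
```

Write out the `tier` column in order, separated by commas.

sample_id=80: conc_ppm < 674 AND site = 'lake' → -3
sample_id=81: (no match → NULL) → NULL
sample_id=82: (no match → NULL) → NULL
sample_id=83: (no match → NULL) → NULL
sample_id=84: (no match → NULL) → NULL
sample_id=85: (no match → NULL) → NULL
sample_id=86: conc_ppm < 133 AND ph <= 5 → 4
sample_id=87: conc_ppm < 361 AND ph < 3 → 1
sample_id=88: (no match → NULL) → NULL
sample_id=89: conc_ppm < 133 AND ph <= 5 → 2
sample_id=90: conc_ppm < 133 AND ph <= 5 → 1
sample_id=91: (no match → NULL) → NULL
sample_id=92: (no match → NULL) → NULL
sample_id=93: (no match → NULL) → NULL

-3, NULL, NULL, NULL, NULL, NULL, 4, 1, NULL, 2, 1, NULL, NULL, NULL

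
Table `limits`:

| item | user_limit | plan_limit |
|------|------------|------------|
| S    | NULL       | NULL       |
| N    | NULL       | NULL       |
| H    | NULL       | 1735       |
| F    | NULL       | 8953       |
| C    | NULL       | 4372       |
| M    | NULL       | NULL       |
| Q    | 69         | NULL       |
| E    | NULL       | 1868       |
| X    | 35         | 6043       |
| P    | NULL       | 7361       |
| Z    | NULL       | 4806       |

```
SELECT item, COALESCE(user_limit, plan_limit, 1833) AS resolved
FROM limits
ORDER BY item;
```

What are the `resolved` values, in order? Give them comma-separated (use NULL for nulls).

item=C: user_limit=NULL, plan_limit=4372 → 4372
item=E: user_limit=NULL, plan_limit=1868 → 1868
item=F: user_limit=NULL, plan_limit=8953 → 8953
item=H: user_limit=NULL, plan_limit=1735 → 1735
item=M: user_limit=NULL, plan_limit=NULL, → literal 1833 → 1833
item=N: user_limit=NULL, plan_limit=NULL, → literal 1833 → 1833
item=P: user_limit=NULL, plan_limit=7361 → 7361
item=Q: user_limit=69 → 69
item=S: user_limit=NULL, plan_limit=NULL, → literal 1833 → 1833
item=X: user_limit=35 → 35
item=Z: user_limit=NULL, plan_limit=4806 → 4806

4372, 1868, 8953, 1735, 1833, 1833, 7361, 69, 1833, 35, 4806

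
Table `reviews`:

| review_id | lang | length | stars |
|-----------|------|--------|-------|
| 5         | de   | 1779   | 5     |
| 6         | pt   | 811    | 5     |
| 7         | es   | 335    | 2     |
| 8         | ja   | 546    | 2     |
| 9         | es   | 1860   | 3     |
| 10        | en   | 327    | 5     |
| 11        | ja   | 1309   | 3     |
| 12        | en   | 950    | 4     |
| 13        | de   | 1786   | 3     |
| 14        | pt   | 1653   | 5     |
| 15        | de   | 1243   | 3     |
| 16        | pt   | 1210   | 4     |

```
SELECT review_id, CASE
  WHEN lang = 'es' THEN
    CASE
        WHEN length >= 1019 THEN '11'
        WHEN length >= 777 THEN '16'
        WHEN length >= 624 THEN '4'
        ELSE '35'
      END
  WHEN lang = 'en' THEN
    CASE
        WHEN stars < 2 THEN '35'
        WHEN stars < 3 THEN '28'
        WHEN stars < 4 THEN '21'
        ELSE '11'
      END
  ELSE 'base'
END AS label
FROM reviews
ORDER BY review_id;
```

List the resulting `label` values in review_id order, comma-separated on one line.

review_id=5: lang='de' → outer ELSE → base
review_id=6: lang='pt' → outer ELSE → base
review_id=7: lang='es' → inner[ELSE] → 35
review_id=8: lang='ja' → outer ELSE → base
review_id=9: lang='es' → inner[length >= 1019] → 11
review_id=10: lang='en' → inner[ELSE] → 11
review_id=11: lang='ja' → outer ELSE → base
review_id=12: lang='en' → inner[ELSE] → 11
review_id=13: lang='de' → outer ELSE → base
review_id=14: lang='pt' → outer ELSE → base
review_id=15: lang='de' → outer ELSE → base
review_id=16: lang='pt' → outer ELSE → base

base, base, 35, base, 11, 11, base, 11, base, base, base, base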